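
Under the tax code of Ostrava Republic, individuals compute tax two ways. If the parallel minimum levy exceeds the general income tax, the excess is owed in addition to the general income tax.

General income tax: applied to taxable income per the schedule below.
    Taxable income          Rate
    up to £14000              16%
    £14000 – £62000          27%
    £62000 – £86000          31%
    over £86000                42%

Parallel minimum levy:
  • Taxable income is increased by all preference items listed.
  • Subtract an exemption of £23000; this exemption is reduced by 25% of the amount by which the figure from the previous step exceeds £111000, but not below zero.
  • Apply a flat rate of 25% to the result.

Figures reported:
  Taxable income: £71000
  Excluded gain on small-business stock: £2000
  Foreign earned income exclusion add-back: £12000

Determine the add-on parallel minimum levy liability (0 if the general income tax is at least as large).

Parallel minimum levy:
  Adjusted income: £71000 + £2000 + £12000 = £85000
  Exemption: £85000 ≤ £111000, so full £23000 applies
  Base: £85000 − £23000 = £62000
  £62000 × 25% = £15500

General income tax:
  £14000 × 16% = £2240
  £48000 × 27% = £12960
  £9000 × 31% = £2790
  → £17990

£15500 ≤ £17990, so no add-on is due.

£0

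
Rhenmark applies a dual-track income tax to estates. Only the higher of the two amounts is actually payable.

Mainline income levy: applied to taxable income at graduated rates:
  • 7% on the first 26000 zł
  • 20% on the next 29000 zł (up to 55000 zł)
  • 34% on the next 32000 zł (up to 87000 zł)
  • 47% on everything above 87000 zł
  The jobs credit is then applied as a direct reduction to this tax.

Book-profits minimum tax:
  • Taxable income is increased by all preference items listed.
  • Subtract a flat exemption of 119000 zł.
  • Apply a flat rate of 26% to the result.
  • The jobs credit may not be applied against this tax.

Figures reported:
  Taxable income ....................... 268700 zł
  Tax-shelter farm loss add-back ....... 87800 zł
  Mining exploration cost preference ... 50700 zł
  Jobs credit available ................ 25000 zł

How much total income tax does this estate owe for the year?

Book-profits minimum tax:
  Adjusted income: 268700 zł + 87800 zł + 50700 zł = 407200 zł
  Less exemption 119000 zł → base 288200 zł
  288200 zł × 26% = 74932 zł

Mainline income levy:
  26000 zł × 7% = 1820 zł
  29000 zł × 20% = 5800 zł
  32000 zł × 34% = 10880 zł
  181700 zł × 47% = 85399 zł
  → 103899 zł
  Less jobs credit 25000 zł → 78899 zł

78899 zł > 74932 zł, so the mainline income levy governs.

78899 zł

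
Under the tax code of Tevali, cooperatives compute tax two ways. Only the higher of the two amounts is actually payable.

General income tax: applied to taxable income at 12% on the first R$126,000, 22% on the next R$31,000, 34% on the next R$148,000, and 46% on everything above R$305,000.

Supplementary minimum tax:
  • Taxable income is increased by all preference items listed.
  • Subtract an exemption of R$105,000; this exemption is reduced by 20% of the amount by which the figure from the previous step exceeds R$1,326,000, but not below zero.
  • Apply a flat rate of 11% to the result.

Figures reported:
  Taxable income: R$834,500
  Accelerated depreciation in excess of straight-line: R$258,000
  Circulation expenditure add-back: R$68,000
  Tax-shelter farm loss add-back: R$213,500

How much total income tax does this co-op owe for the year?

R$315,830

General income tax:
  R$126,000 × 12% = R$15,120
  R$31,000 × 22% = R$6,820
  R$148,000 × 34% = R$50,320
  R$529,500 × 46% = R$243,570
  → R$315,830

Supplementary minimum tax:
  Adjusted income: R$834,500 + R$258,000 + R$68,000 + R$213,500 = R$1,374,000
  Exemption: R$105,000 − 20% × (R$1,374,000 − R$1,326,000) = R$105,000 − R$9,600 = R$95,400
  Base: R$1,374,000 − R$95,400 = R$1,278,600
  R$1,278,600 × 11% = R$140,646

R$315,830 > R$140,646, so the general income tax governs.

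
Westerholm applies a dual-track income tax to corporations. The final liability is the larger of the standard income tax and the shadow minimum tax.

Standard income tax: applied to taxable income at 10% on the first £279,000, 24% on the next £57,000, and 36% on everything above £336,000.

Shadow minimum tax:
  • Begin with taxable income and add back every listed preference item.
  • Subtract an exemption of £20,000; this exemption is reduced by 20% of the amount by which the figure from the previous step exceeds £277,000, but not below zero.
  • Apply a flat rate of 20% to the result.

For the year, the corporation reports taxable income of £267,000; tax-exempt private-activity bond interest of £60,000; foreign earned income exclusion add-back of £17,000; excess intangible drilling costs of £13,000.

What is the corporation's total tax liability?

£70,600

Shadow minimum tax:
  Adjusted income: £267,000 + £60,000 + £17,000 + £13,000 = £357,000
  Exemption: £20,000 − 20% × (£357,000 − £277,000) = £20,000 − £16,000 = £4,000
  Base: £357,000 − £4,000 = £353,000
  £353,000 × 20% = £70,600

Standard income tax:
  £267,000 × 10% = £26,700

£70,600 > £26,700, so the shadow minimum tax is the binding amount.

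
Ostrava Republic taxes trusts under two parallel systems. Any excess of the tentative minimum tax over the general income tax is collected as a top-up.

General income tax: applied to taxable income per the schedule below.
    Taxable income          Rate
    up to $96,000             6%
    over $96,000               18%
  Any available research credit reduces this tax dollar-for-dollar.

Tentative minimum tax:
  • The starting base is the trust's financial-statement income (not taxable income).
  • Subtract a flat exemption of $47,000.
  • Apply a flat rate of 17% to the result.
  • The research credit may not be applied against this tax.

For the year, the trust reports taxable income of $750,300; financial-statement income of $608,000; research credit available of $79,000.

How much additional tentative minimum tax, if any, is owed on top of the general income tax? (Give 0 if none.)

$50,836

General income tax:
  $96,000 × 6% = $5,760
  $654,300 × 18% = $117,774
  → $123,534
  Less research credit $79,000 → $44,534

Tentative minimum tax:
  Base (financial-statement income): $608,000
  Less exemption $47,000 → base $561,000
  $561,000 × 17% = $95,370

Excess of tentative minimum tax over general income tax: $95,370 − $44,534 = $50,836.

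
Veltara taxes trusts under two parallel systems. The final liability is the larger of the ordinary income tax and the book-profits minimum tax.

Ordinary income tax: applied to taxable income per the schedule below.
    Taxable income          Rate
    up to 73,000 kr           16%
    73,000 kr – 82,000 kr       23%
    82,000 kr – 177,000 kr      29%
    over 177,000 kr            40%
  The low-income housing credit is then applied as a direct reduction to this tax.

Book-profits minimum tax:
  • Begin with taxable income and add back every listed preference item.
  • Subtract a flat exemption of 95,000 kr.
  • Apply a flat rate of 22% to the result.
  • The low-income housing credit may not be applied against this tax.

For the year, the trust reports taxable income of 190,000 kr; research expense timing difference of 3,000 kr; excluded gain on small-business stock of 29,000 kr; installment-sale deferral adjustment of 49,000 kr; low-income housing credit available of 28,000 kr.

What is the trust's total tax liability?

Book-profits minimum tax:
  Adjusted income: 190,000 kr + 3,000 kr + 29,000 kr + 49,000 kr = 271,000 kr
  Less exemption 95,000 kr → base 176,000 kr
  176,000 kr × 22% = 38,720 kr

Ordinary income tax:
  73,000 kr × 16% = 11,680 kr
  9,000 kr × 23% = 2,070 kr
  95,000 kr × 29% = 27,550 kr
  13,000 kr × 40% = 5,200 kr
  → 46,500 kr
  Less low-income housing credit 28,000 kr → 18,500 kr

38,720 kr > 18,500 kr, so the book-profits minimum tax is the binding amount.

38,720 kr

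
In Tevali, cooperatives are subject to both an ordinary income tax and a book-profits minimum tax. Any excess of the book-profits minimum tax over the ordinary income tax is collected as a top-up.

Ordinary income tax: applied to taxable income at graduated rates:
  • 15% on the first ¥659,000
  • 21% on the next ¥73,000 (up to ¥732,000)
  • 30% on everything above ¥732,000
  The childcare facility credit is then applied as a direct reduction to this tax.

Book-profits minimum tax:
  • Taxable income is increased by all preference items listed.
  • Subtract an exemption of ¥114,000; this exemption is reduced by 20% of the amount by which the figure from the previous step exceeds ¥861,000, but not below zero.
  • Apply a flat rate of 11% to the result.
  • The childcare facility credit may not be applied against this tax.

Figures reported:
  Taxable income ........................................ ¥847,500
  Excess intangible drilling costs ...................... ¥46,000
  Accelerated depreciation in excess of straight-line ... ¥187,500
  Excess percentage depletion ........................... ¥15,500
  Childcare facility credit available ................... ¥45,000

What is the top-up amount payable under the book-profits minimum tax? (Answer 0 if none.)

Ordinary income tax:
  ¥659,000 × 15% = ¥98,850
  ¥73,000 × 21% = ¥15,330
  ¥115,500 × 30% = ¥34,650
  → ¥148,830
  Less childcare facility credit ¥45,000 → ¥103,830

Book-profits minimum tax:
  Adjusted income: ¥847,500 + ¥46,000 + ¥187,500 + ¥15,500 = ¥1,096,500
  Exemption: ¥114,000 − 20% × (¥1,096,500 − ¥861,000) = ¥114,000 − ¥47,100 = ¥66,900
  Base: ¥1,096,500 − ¥66,900 = ¥1,029,600
  ¥1,029,600 × 11% = ¥113,256

Excess of book-profits minimum tax over ordinary income tax: ¥113,256 − ¥103,830 = ¥9,426.

¥9,426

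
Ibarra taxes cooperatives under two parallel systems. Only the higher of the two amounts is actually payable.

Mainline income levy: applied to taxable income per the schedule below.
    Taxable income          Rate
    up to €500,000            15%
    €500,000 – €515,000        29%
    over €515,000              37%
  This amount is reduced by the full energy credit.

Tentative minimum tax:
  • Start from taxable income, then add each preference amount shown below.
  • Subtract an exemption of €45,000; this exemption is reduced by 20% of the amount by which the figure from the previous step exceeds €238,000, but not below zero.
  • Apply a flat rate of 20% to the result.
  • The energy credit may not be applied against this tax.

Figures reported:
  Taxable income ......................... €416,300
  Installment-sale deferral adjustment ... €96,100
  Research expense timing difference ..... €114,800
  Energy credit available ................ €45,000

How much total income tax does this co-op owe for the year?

Tentative minimum tax:
  Adjusted income: €416,300 + €96,100 + €114,800 = €627,200
  Exemption: 20% × (€627,200 − €238,000) = €77,840 ≥ €45,000, so the exemption is fully phased out
  Base: €627,200 − €0 = €627,200
  €627,200 × 20% = €125,440

Mainline income levy:
  €416,300 × 15% = €62,445
  Less energy credit €45,000 → €17,445

€125,440 > €17,445, so the tentative minimum tax is the binding amount.

€125,440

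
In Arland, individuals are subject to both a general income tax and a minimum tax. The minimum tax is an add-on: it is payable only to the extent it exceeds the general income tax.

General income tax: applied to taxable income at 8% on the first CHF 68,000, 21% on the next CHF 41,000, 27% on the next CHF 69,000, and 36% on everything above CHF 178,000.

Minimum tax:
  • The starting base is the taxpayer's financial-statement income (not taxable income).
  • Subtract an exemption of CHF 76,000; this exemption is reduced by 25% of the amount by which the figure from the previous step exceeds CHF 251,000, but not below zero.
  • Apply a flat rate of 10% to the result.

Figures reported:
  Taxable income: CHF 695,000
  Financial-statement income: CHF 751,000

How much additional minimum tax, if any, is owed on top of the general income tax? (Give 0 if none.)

CHF 0

Minimum tax:
  Base (financial-statement income): CHF 751,000
  Exemption: 25% × (CHF 751,000 − CHF 251,000) = CHF 125,000 ≥ CHF 76,000, so the exemption is fully phased out
  Base: CHF 751,000 − CHF 0 = CHF 751,000
  CHF 751,000 × 10% = CHF 75,100

General income tax:
  CHF 68,000 × 8% = CHF 5,440
  CHF 41,000 × 21% = CHF 8,610
  CHF 69,000 × 27% = CHF 18,630
  CHF 517,000 × 36% = CHF 186,120
  → CHF 218,800

CHF 75,100 ≤ CHF 218,800, so no add-on is due.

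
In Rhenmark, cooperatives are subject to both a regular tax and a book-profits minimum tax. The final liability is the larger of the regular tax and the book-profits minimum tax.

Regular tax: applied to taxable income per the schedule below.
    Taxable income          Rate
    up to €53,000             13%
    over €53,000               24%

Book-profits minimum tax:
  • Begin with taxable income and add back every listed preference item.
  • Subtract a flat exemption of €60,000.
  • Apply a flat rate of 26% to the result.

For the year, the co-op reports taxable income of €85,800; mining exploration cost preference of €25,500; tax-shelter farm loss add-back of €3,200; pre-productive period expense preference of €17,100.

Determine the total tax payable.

Book-profits minimum tax:
  Adjusted income: €85,800 + €25,500 + €3,200 + €17,100 = €131,600
  Less exemption €60,000 → base €71,600
  €71,600 × 26% = €18,616

Regular tax:
  €53,000 × 13% = €6,890
  €32,800 × 24% = €7,872
  → €14,762

€18,616 > €14,762, so the book-profits minimum tax is the binding amount.

€18,616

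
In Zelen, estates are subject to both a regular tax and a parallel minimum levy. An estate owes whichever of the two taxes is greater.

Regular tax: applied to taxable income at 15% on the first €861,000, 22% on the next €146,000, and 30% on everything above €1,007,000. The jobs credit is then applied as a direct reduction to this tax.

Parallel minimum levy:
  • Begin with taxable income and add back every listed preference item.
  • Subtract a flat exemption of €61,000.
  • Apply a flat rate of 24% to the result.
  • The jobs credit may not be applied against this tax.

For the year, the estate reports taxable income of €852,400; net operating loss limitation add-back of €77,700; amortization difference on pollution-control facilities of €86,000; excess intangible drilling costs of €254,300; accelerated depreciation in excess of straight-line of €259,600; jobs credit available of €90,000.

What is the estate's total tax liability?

Parallel minimum levy:
  Adjusted income: €852,400 + €77,700 + €86,000 + €254,300 + €259,600 = €1,530,000
  Less exemption €61,000 → base €1,469,000
  €1,469,000 × 24% = €352,560

Regular tax:
  €852,400 × 15% = €127,860
  Less jobs credit €90,000 → €37,860

€352,560 > €37,860, so the parallel minimum levy is the binding amount.

€352,560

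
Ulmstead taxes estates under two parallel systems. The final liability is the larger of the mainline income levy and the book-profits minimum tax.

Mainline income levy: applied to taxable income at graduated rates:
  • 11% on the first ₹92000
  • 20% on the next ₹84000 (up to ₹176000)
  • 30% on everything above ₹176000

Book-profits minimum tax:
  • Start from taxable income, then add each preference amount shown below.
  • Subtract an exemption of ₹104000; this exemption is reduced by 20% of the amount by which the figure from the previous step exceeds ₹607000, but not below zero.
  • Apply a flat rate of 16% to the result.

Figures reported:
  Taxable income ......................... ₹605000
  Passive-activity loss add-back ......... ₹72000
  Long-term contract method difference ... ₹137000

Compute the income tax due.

₹155620

Mainline income levy:
  ₹92000 × 11% = ₹10120
  ₹84000 × 20% = ₹16800
  ₹429000 × 30% = ₹128700
  → ₹155620

Book-profits minimum tax:
  Adjusted income: ₹605000 + ₹72000 + ₹137000 = ₹814000
  Exemption: ₹104000 − 20% × (₹814000 − ₹607000) = ₹104000 − ₹41400 = ₹62600
  Base: ₹814000 − ₹62600 = ₹751400
  ₹751400 × 16% = ₹120224

₹155620 > ₹120224, so the mainline income levy governs.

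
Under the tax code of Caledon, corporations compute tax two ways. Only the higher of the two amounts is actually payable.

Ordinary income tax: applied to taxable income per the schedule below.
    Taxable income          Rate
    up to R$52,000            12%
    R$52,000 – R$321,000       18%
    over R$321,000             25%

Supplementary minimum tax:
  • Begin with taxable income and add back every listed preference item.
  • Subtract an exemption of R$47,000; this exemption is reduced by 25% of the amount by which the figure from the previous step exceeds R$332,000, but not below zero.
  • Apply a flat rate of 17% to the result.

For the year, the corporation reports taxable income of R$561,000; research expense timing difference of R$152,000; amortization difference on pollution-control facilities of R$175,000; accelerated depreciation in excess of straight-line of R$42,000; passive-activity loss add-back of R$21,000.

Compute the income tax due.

Supplementary minimum tax:
  Adjusted income: R$561,000 + R$152,000 + R$175,000 + R$42,000 + R$21,000 = R$951,000
  Exemption: 25% × (R$951,000 − R$332,000) = R$154,750 ≥ R$47,000, so the exemption is fully phased out
  Base: R$951,000 − R$0 = R$951,000
  R$951,000 × 17% = R$161,670

Ordinary income tax:
  R$52,000 × 12% = R$6,240
  R$269,000 × 18% = R$48,420
  R$240,000 × 25% = R$60,000
  → R$114,660

R$161,670 > R$114,660, so the supplementary minimum tax is the binding amount.

R$161,670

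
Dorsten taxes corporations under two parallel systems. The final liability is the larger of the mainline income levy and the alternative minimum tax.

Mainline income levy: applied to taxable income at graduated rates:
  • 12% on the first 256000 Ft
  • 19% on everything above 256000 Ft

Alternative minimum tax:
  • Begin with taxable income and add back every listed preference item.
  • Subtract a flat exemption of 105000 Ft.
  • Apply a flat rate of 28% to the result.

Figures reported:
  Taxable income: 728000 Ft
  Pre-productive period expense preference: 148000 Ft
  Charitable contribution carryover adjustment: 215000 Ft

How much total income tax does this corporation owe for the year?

276080 Ft

Mainline income levy:
  256000 Ft × 12% = 30720 Ft
  472000 Ft × 19% = 89680 Ft
  → 120400 Ft

Alternative minimum tax:
  Adjusted income: 728000 Ft + 148000 Ft + 215000 Ft = 1091000 Ft
  Less exemption 105000 Ft → base 986000 Ft
  986000 Ft × 28% = 276080 Ft

276080 Ft > 120400 Ft, so the alternative minimum tax is the binding amount.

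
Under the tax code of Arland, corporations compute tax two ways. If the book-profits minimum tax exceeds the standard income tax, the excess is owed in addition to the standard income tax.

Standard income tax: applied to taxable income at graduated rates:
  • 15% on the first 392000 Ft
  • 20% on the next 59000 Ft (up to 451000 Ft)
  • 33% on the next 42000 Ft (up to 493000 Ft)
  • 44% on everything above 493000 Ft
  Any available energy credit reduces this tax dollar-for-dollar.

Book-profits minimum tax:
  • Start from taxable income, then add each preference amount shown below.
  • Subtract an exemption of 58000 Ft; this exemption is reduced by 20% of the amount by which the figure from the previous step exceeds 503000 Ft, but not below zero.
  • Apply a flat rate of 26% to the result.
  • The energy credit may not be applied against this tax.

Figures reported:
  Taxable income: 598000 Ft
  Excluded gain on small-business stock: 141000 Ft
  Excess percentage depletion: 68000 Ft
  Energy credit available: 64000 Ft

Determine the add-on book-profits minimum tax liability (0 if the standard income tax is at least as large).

Standard income tax:
  392000 Ft × 15% = 58800 Ft
  59000 Ft × 20% = 11800 Ft
  42000 Ft × 33% = 13860 Ft
  105000 Ft × 44% = 46200 Ft
  → 130660 Ft
  Less energy credit 64000 Ft → 66660 Ft

Book-profits minimum tax:
  Adjusted income: 598000 Ft + 141000 Ft + 68000 Ft = 807000 Ft
  Exemption: 20% × (807000 Ft − 503000 Ft) = 60800 Ft ≥ 58000 Ft, so the exemption is fully phased out
  Base: 807000 Ft − 0 Ft = 807000 Ft
  807000 Ft × 26% = 209820 Ft

Excess of book-profits minimum tax over standard income tax: 209820 Ft − 66660 Ft = 143160 Ft.

143160 Ft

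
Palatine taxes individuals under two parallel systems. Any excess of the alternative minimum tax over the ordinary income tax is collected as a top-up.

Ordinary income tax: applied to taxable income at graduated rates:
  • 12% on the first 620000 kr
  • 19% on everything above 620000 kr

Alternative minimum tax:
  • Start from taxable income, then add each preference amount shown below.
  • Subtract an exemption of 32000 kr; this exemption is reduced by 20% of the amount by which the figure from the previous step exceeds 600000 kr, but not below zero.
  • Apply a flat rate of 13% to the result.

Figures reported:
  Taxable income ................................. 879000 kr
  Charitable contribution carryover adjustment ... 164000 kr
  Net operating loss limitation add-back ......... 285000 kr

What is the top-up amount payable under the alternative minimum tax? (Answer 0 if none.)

49030 kr

Alternative minimum tax:
  Adjusted income: 879000 kr + 164000 kr + 285000 kr = 1328000 kr
  Exemption: 20% × (1328000 kr − 600000 kr) = 145600 kr ≥ 32000 kr, so the exemption is fully phased out
  Base: 1328000 kr − 0 kr = 1328000 kr
  1328000 kr × 13% = 172640 kr

Ordinary income tax:
  620000 kr × 12% = 74400 kr
  259000 kr × 19% = 49210 kr
  → 123610 kr

Excess of alternative minimum tax over ordinary income tax: 172640 kr − 123610 kr = 49030 kr.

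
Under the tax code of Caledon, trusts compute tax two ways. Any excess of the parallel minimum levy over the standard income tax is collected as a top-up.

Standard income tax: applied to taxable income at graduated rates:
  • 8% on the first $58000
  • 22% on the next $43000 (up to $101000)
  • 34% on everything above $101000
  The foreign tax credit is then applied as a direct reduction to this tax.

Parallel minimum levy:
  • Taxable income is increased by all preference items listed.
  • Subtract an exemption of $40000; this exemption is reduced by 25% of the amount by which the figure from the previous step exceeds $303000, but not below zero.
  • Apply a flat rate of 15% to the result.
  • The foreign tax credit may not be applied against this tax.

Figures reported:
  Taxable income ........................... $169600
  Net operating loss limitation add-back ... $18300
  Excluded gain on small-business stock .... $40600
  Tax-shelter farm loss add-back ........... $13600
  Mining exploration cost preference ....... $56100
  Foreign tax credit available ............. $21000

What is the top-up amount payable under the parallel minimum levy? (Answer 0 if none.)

$22306

Standard income tax:
  $58000 × 8% = $4640
  $43000 × 22% = $9460
  $68600 × 34% = $23324
  → $37424
  Less foreign tax credit $21000 → $16424

Parallel minimum levy:
  Adjusted income: $169600 + $18300 + $40600 + $13600 + $56100 = $298200
  Exemption: $298200 ≤ $303000, so full $40000 applies
  Base: $298200 − $40000 = $258200
  $258200 × 15% = $38730

Excess of parallel minimum levy over standard income tax: $38730 − $16424 = $22306.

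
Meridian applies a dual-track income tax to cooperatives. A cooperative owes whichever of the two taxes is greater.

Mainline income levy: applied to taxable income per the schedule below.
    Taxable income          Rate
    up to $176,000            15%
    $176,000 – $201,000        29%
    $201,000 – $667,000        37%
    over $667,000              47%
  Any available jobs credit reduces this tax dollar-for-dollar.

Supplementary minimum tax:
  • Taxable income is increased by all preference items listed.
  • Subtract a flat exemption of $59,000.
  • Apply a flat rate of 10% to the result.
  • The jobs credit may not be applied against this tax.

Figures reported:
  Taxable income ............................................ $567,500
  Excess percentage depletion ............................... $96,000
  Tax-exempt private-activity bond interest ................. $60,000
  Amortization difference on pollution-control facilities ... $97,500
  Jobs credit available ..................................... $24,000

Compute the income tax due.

Mainline income levy:
  $176,000 × 15% = $26,400
  $25,000 × 29% = $7,250
  $366,500 × 37% = $135,605
  → $169,255
  Less jobs credit $24,000 → $145,255

Supplementary minimum tax:
  Adjusted income: $567,500 + $96,000 + $60,000 + $97,500 = $821,000
  Less exemption $59,000 → base $762,000
  $762,000 × 10% = $76,200

$145,255 > $76,200, so the mainline income levy governs.

$145,255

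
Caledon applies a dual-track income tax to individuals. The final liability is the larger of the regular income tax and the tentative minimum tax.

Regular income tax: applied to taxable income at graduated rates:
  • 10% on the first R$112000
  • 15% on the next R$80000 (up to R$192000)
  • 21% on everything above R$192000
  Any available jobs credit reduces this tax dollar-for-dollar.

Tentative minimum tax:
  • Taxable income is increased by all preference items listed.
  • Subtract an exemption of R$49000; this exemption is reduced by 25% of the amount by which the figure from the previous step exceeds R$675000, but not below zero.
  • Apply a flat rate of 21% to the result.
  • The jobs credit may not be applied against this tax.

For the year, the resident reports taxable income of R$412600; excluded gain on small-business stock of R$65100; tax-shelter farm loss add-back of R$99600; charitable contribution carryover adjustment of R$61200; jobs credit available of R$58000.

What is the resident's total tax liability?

R$123795

Tentative minimum tax:
  Adjusted income: R$412600 + R$65100 + R$99600 + R$61200 = R$638500
  Exemption: R$638500 ≤ R$675000, so full R$49000 applies
  Base: R$638500 − R$49000 = R$589500
  R$589500 × 21% = R$123795

Regular income tax:
  R$112000 × 10% = R$11200
  R$80000 × 15% = R$12000
  R$220600 × 21% = R$46326
  → R$69526
  Less jobs credit R$58000 → R$11526

R$123795 > R$11526, so the tentative minimum tax is the binding amount.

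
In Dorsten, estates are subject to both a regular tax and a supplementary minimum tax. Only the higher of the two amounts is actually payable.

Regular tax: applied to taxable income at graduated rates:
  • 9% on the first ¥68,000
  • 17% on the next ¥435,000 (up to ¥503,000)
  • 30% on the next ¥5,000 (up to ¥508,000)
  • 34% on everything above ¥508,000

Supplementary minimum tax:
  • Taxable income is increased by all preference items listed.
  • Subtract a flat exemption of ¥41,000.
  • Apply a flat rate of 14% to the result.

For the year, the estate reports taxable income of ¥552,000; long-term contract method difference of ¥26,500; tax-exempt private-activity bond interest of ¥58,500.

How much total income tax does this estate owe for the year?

Supplementary minimum tax:
  Adjusted income: ¥552,000 + ¥26,500 + ¥58,500 = ¥637,000
  Less exemption ¥41,000 → base ¥596,000
  ¥596,000 × 14% = ¥83,440

Regular tax:
  ¥68,000 × 9% = ¥6,120
  ¥435,000 × 17% = ¥73,950
  ¥5,000 × 30% = ¥1,500
  ¥44,000 × 34% = ¥14,960
  → ¥96,530

¥96,530 > ¥83,440, so the regular tax governs.

¥96,530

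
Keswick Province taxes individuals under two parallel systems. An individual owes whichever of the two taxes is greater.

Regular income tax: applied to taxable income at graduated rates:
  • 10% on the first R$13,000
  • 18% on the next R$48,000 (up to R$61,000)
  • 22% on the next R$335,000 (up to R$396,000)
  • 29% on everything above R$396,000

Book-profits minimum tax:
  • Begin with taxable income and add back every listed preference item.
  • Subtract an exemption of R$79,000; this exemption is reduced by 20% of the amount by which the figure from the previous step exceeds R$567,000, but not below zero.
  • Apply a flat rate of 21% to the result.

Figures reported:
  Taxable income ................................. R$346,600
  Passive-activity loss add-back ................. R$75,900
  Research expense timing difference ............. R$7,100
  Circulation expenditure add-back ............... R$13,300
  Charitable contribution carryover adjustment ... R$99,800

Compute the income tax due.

R$97,377

Book-profits minimum tax:
  Adjusted income: R$346,600 + R$75,900 + R$7,100 + R$13,300 + R$99,800 = R$542,700
  Exemption: R$542,700 ≤ R$567,000, so full R$79,000 applies
  Base: R$542,700 − R$79,000 = R$463,700
  R$463,700 × 21% = R$97,377

Regular income tax:
  R$13,000 × 10% = R$1,300
  R$48,000 × 18% = R$8,640
  R$285,600 × 22% = R$62,832
  → R$72,772

R$97,377 > R$72,772, so the book-profits minimum tax is the binding amount.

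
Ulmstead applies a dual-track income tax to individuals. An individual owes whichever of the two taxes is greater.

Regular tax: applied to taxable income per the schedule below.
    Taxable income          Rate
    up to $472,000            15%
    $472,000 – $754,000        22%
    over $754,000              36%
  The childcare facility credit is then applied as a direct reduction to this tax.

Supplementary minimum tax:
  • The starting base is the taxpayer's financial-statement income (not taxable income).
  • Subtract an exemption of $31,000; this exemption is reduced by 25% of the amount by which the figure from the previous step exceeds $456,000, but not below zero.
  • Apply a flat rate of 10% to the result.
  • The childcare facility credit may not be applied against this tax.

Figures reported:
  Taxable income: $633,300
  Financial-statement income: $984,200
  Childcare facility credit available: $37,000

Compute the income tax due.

Regular tax:
  $472,000 × 15% = $70,800
  $161,300 × 22% = $35,486
  → $106,286
  Less childcare facility credit $37,000 → $69,286

Supplementary minimum tax:
  Base (financial-statement income): $984,200
  Exemption: 25% × ($984,200 − $456,000) = $132,050 ≥ $31,000, so the exemption is fully phased out
  Base: $984,200 − $0 = $984,200
  $984,200 × 10% = $98,420

$98,420 > $69,286, so the supplementary minimum tax is the binding amount.

$98,420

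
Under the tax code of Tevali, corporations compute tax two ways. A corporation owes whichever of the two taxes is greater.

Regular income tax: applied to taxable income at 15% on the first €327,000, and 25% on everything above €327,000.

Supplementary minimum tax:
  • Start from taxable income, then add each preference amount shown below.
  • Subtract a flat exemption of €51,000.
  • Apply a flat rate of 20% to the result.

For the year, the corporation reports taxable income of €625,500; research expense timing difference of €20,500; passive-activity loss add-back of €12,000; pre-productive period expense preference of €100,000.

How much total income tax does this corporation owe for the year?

€141,400

Supplementary minimum tax:
  Adjusted income: €625,500 + €20,500 + €12,000 + €100,000 = €758,000
  Less exemption €51,000 → base €707,000
  €707,000 × 20% = €141,400

Regular income tax:
  €327,000 × 15% = €49,050
  €298,500 × 25% = €74,625
  → €123,675

€141,400 > €123,675, so the supplementary minimum tax is the binding amount.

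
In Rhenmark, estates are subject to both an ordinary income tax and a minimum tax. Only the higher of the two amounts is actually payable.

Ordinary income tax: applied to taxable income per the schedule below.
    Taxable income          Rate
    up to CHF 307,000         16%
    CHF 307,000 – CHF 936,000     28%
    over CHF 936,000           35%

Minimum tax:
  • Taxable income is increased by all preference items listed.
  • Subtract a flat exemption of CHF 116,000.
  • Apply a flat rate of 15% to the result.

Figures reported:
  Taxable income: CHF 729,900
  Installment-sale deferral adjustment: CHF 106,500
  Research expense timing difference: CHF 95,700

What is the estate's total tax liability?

CHF 167,532

Minimum tax:
  Adjusted income: CHF 729,900 + CHF 106,500 + CHF 95,700 = CHF 932,100
  Less exemption CHF 116,000 → base CHF 816,100
  CHF 816,100 × 15% = CHF 122,415

Ordinary income tax:
  CHF 307,000 × 16% = CHF 49,120
  CHF 422,900 × 28% = CHF 118,412
  → CHF 167,532

CHF 167,532 > CHF 122,415, so the ordinary income tax governs.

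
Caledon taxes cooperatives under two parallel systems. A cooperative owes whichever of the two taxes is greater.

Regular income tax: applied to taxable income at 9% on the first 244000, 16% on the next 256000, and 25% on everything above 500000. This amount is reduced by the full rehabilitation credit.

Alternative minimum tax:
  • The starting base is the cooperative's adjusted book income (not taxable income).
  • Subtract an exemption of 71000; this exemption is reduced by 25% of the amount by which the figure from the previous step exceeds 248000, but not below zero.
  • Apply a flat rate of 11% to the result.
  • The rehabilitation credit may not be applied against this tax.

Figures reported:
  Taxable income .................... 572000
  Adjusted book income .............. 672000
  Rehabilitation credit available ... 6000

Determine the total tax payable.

Regular income tax:
  244000 × 9% = 21960
  256000 × 16% = 40960
  72000 × 25% = 18000
  → 80920
  Less rehabilitation credit 6000 → 74920

Alternative minimum tax:
  Base (adjusted book income): 672000
  Exemption: 25% × (672000 − 248000) = 106000 ≥ 71000, so the exemption is fully phased out
  Base: 672000 − 0 = 672000
  672000 × 11% = 73920

74920 > 73920, so the regular income tax governs.

74920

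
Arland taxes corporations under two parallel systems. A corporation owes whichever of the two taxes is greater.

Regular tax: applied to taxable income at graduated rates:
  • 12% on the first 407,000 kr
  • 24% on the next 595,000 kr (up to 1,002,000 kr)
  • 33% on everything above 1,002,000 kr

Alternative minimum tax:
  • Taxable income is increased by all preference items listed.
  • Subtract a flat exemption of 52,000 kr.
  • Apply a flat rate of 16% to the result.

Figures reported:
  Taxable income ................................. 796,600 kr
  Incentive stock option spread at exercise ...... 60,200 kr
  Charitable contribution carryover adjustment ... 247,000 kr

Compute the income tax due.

168,288 kr

Alternative minimum tax:
  Adjusted income: 796,600 kr + 60,200 kr + 247,000 kr = 1,103,800 kr
  Less exemption 52,000 kr → base 1,051,800 kr
  1,051,800 kr × 16% = 168,288 kr

Regular tax:
  407,000 kr × 12% = 48,840 kr
  389,600 kr × 24% = 93,504 kr
  → 142,344 kr

168,288 kr > 142,344 kr, so the alternative minimum tax is the binding amount.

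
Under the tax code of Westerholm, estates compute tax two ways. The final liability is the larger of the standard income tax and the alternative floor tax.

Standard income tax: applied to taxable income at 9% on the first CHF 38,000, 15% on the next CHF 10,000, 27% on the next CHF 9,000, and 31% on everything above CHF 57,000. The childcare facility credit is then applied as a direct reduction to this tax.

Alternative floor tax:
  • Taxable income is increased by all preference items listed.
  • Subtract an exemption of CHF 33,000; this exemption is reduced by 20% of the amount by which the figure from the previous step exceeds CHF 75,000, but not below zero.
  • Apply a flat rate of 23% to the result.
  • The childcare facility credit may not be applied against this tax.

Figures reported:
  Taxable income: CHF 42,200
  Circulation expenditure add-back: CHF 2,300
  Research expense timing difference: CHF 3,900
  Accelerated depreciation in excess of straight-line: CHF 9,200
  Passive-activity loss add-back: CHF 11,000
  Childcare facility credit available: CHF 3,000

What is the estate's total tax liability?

Alternative floor tax:
  Adjusted income: CHF 42,200 + CHF 2,300 + CHF 3,900 + CHF 9,200 + CHF 11,000 = CHF 68,600
  Exemption: CHF 68,600 ≤ CHF 75,000, so full CHF 33,000 applies
  Base: CHF 68,600 − CHF 33,000 = CHF 35,600
  CHF 35,600 × 23% = CHF 8,188

Standard income tax:
  CHF 38,000 × 9% = CHF 3,420
  CHF 4,200 × 15% = CHF 630
  → CHF 4,050
  Less childcare facility credit CHF 3,000 → CHF 1,050

CHF 8,188 > CHF 1,050, so the alternative floor tax is the binding amount.

CHF 8,188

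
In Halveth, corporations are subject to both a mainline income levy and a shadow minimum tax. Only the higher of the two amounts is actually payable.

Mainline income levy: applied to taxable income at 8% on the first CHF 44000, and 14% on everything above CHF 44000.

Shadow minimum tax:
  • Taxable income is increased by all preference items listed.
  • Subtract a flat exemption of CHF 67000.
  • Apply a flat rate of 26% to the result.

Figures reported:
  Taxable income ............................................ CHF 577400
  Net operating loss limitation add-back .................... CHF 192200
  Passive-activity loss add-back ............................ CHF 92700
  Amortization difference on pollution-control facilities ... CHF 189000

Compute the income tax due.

CHF 255918

Shadow minimum tax:
  Adjusted income: CHF 577400 + CHF 192200 + CHF 92700 + CHF 189000 = CHF 1051300
  Less exemption CHF 67000 → base CHF 984300
  CHF 984300 × 26% = CHF 255918

Mainline income levy:
  CHF 44000 × 8% = CHF 3520
  CHF 533400 × 14% = CHF 74676
  → CHF 78196

CHF 255918 > CHF 78196, so the shadow minimum tax is the binding amount.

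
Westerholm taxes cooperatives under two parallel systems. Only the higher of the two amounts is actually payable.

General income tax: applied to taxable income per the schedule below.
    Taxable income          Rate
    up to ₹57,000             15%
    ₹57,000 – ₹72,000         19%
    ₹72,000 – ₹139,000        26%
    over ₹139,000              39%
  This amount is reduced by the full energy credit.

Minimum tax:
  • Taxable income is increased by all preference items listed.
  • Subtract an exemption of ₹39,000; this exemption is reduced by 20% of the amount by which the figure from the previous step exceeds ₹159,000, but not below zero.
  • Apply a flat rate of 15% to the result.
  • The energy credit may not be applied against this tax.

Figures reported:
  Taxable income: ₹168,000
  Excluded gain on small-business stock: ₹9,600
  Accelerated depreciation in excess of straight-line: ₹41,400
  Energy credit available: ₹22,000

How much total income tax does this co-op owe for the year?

₹28,800

Minimum tax:
  Adjusted income: ₹168,000 + ₹9,600 + ₹41,400 = ₹219,000
  Exemption: ₹39,000 − 20% × (₹219,000 − ₹159,000) = ₹39,000 − ₹12,000 = ₹27,000
  Base: ₹219,000 − ₹27,000 = ₹192,000
  ₹192,000 × 15% = ₹28,800

General income tax:
  ₹57,000 × 15% = ₹8,550
  ₹15,000 × 19% = ₹2,850
  ₹67,000 × 26% = ₹17,420
  ₹29,000 × 39% = ₹11,310
  → ₹40,130
  Less energy credit ₹22,000 → ₹18,130

₹28,800 > ₹18,130, so the minimum tax is the binding amount.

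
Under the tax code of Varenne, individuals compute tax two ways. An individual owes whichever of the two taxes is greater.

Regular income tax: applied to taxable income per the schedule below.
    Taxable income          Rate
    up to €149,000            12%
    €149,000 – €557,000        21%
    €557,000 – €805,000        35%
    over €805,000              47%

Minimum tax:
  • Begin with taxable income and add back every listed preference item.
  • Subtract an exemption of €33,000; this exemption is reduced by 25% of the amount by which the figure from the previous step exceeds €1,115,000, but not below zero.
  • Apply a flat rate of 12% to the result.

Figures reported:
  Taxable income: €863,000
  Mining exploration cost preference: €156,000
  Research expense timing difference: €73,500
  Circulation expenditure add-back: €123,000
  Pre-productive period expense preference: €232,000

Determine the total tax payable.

€217,620

Regular income tax:
  €149,000 × 12% = €17,880
  €408,000 × 21% = €85,680
  €248,000 × 35% = €86,800
  €58,000 × 47% = €27,260
  → €217,620

Minimum tax:
  Adjusted income: €863,000 + €156,000 + €73,500 + €123,000 + €232,000 = €1,447,500
  Exemption: 25% × (€1,447,500 − €1,115,000) = €83,125 ≥ €33,000, so the exemption is fully phased out
  Base: €1,447,500 − €0 = €1,447,500
  €1,447,500 × 12% = €173,700

€217,620 > €173,700, so the regular income tax governs.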